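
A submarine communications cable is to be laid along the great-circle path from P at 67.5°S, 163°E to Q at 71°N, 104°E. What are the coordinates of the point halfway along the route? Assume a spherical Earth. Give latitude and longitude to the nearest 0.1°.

Convert each endpoint to a unit vector on the sphere (x = cos φ cos λ, y = cos φ sin λ, z = sin φ).
The central angle between the endpoints is δ = arccos(p₁·p₂) ≈ 2.514 rad (144.0°).
Interpolate at f = 1/2 with slerp weights a = sin((1−f)δ)/sin δ ≈ 1.620, b = sin(fδ)/sin δ ≈ 1.620.
p = a·p₁ + b·p₂ ≈ (-0.720, 0.693, 0.035); φ = arcsin(p_z) ≈ 2.01°, λ = atan2(p_y, p_x) ≈ 136.11°.

≈ 2.0°N, 136.1°E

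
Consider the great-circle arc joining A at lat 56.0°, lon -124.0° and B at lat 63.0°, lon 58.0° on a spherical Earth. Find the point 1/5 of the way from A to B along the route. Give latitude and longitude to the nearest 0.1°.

≈ lat 68.2°, lon -124.6°

The haversine formula gives a central angle δ ≈ 1.064 rad (61.0°) between the endpoints.
Interpolate at f = 1/5 with slerp weights a = sin((1−f)δ)/sin δ ≈ 0.860, b = sin(fδ)/sin δ ≈ 0.242.
p = a·p₁ + b·p₂ ≈ (-0.211, -0.306, 0.928); φ = arcsin(p_z) ≈ 68.19°, λ = atan2(p_y, p_x) ≈ -124.59°.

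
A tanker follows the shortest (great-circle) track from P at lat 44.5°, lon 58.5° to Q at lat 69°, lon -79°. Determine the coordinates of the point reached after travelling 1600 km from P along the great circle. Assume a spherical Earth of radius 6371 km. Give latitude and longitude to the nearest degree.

≈ lat 58°, lon 51°

The haversine formula gives a central angle δ ≈ 1.086 rad (62.2°) between the endpoints. The total great-circle distance is δ·R ≈ 1.086 × 6371 ≈ 6920 km, so the target fraction is f = 1600/6920 ≈ 0.231.
Interpolate at f ≈ 0.231 with slerp weights a = sin((1−f)δ)/sin δ ≈ 0.838, b = sin(fδ)/sin δ ≈ 0.281.
p = a·p₁ + b·p₂ ≈ (0.331, 0.411, 0.849); φ = arcsin(p_z) ≈ 58.15°, λ = atan2(p_y, p_x) ≈ 51.10°.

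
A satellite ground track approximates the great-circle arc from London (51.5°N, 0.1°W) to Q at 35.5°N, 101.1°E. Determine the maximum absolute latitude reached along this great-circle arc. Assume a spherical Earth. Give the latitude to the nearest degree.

≈ 58°N

The great circle lies in the plane with unit normal n̂ = (p₁ × p₂)/|p₁ × p₂|.
Here n̂_z ≈ +0.532; the vertex latitude is φ_max = arccos|n̂_z| ≈ 57.9°.
Check via Clairaut: cos φ_max = |cos φ₁| · sin C = cos(51.5°)·sin(58.7°) ≈ 0.532, again giving ≈ 57.9°.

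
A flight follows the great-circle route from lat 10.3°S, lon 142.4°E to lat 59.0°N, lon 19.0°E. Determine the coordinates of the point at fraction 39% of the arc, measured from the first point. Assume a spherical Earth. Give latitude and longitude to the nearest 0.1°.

Write both endpoints as unit vectors p₁, p₂ with components (cos φ cos λ, cos φ sin λ, sin φ).
The central angle between the endpoints is δ = arccos(p₁·p₂) ≈ 2.018 rad (115.6°).
Interpolate at f = 0.39 with slerp weights a = sin((1−f)δ)/sin δ ≈ 1.045, b = sin(fδ)/sin δ ≈ 0.785.
p = a·p₁ + b·p₂ ≈ (-0.433, 0.759, 0.486); φ = arcsin(p_z) ≈ 29.09°, λ = atan2(p_y, p_x) ≈ 119.67°.

≈ lat 29.1°N, lon 119.7°E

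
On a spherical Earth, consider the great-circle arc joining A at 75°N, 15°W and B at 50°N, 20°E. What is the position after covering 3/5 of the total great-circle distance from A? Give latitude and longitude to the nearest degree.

≈ 61°N, 13°E

Convert each endpoint to a unit vector on the sphere (x = cos φ cos λ, y = cos φ sin λ, z = sin φ).
The central angle between the endpoints is δ = arccos(p₁·p₂) ≈ 0.503 rad (28.8°).
Interpolate at f = 3/5 with slerp weights a = sin((1−f)δ)/sin δ ≈ 0.415, b = sin(fδ)/sin δ ≈ 0.617.
p = a·p₁ + b·p₂ ≈ (0.476, 0.108, 0.873); φ = arcsin(p_z) ≈ 60.78°, λ = atan2(p_y, p_x) ≈ 12.76°.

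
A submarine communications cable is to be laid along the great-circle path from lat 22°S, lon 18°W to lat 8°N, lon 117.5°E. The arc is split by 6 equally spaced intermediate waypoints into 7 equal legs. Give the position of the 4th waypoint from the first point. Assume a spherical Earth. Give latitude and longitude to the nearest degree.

Write both endpoints as unit vectors p₁, p₂ with components (cos φ cos λ, cos φ sin λ, sin φ).
The central angle between the endpoints is δ = arccos(p₁·p₂) ≈ 2.356 rad (135.0°).
Interpolate at f = 4/7 with slerp weights a = sin((1−f)δ)/sin δ ≈ 1.197, b = sin(fδ)/sin δ ≈ 1.379.
p = a·p₁ + b·p₂ ≈ (0.425, 0.868, -0.257); φ = arcsin(p_z) ≈ -14.87°, λ = atan2(p_y, p_x) ≈ 63.89°.

≈ lat 15°S, lon 64°E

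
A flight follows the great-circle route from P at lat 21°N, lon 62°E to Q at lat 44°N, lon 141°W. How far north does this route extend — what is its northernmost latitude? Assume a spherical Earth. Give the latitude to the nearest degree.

≈ 74°N

The great circle lies in the plane with unit normal n̂ = (p₁ × p₂)/|p₁ × p₂|.
Here n̂_z ≈ +0.282; the vertex latitude is φ_max = arccos|n̂_z| ≈ 73.6°.
Check via Clairaut: cos φ_max = |cos φ₁| · sin C = cos(21.0°)·sin(17.6°) ≈ 0.282, again giving ≈ 73.6°.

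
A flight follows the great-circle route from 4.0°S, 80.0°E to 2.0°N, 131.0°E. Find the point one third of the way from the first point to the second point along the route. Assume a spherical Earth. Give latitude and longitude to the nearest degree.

≈ 2°S, 97°E

Convert each endpoint to a unit vector on the sphere (x = cos φ cos λ, y = cos φ sin λ, z = sin φ).
The central angle between the endpoints is δ = arccos(p₁·p₂) ≈ 0.896 rad (51.3°).
Interpolate at f = 1/3 with slerp weights a = sin((1−f)δ)/sin δ ≈ 0.720, b = sin(fδ)/sin δ ≈ 0.377.
p = a·p₁ + b·p₂ ≈ (-0.122, 0.992, -0.037); φ = arcsin(p_z) ≈ -2.13°, λ = atan2(p_y, p_x) ≈ 97.03°.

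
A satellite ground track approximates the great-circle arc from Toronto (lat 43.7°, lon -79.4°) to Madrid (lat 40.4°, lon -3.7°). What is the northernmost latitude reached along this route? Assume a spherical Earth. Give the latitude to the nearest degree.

≈ 49°

The great circle lies in the plane with unit normal n̂ = (p₁ × p₂)/|p₁ × p₂|.
Here n̂_z ≈ +0.657; the vertex latitude is φ_max = arccos|n̂_z| ≈ 48.9°.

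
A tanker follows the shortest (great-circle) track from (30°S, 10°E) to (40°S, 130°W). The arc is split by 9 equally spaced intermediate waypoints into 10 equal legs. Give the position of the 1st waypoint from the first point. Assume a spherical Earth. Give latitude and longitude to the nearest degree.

≈ (39°S, 4°E)

Write both endpoints as unit vectors p₁, p₂ with components (cos φ cos λ, cos φ sin λ, sin φ).
The central angle between the endpoints is δ = arccos(p₁·p₂) ≈ 1.759 rad (100.8°).
Interpolate at f = 1/10 with slerp weights a = sin((1−f)δ)/sin δ ≈ 1.018, b = sin(fδ)/sin δ ≈ 0.178.
p = a·p₁ + b·p₂ ≈ (0.780, 0.049, -0.623); φ = arcsin(p_z) ≈ -38.57°, λ = atan2(p_y, p_x) ≈ 3.56°.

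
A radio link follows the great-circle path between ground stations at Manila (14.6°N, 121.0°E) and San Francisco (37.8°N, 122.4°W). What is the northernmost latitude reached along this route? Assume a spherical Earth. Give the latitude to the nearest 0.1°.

≈ 45.9°N

The great circle lies in the plane with unit normal n̂ = (p₁ × p₂)/|p₁ × p₂|.
Here n̂_z ≈ +0.696; the vertex latitude is φ_max = arccos|n̂_z| ≈ 45.9°.
Check via Clairaut: cos φ_max = |cos φ₁| · sin C = cos(14.6°)·sin(46.0°) ≈ 0.696, again giving ≈ 45.9°.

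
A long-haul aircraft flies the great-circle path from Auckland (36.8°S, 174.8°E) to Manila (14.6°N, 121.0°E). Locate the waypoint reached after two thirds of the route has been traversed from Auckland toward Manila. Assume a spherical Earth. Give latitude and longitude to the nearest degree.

Write both endpoints as unit vectors p₁, p₂ with components (cos φ cos λ, cos φ sin λ, sin φ).
The central angle between the endpoints is δ = arccos(p₁·p₂) ≈ 1.259 rad (72.1°).
Interpolate at f = 2/3 with slerp weights a = sin((1−f)δ)/sin δ ≈ 0.428, b = sin(fδ)/sin δ ≈ 0.782.
p = a·p₁ + b·p₂ ≈ (-0.731, 0.680, -0.059); φ = arcsin(p_z) ≈ -3.40°, λ = atan2(p_y, p_x) ≈ 137.09°.

≈ 3°S, 137°E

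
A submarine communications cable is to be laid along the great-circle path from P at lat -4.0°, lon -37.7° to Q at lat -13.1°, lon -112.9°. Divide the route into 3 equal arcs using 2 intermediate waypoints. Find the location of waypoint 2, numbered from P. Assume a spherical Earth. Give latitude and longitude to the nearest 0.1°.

≈ lat -12.1°, lon -87.4°

From cos δ = sin φ₁ sin φ₂ + cos φ₁ cos φ₂ cos Δλ, the central angle is δ ≈ 1.304 rad (74.7°).
Interpolate at f = 2/3 with slerp weights a = sin((1−f)δ)/sin δ ≈ 0.436, b = sin(fδ)/sin δ ≈ 0.792.
p = a·p₁ + b·p₂ ≈ (0.044, -0.977, -0.210); φ = arcsin(p_z) ≈ -12.12°, λ = atan2(p_y, p_x) ≈ -87.40°.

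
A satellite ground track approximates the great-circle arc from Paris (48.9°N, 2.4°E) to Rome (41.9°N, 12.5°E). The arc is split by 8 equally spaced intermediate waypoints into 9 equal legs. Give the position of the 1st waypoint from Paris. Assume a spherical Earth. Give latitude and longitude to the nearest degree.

From cos δ = sin φ₁ sin φ₂ + cos φ₁ cos φ₂ cos Δλ, the central angle is δ ≈ 0.174 rad (9.9°).
Interpolate at f = 1/9 with slerp weights a = sin((1−f)δ)/sin δ ≈ 0.890, b = sin(fδ)/sin δ ≈ 0.112.
p = a·p₁ + b·p₂ ≈ (0.666, 0.042, 0.745); φ = arcsin(p_z) ≈ 48.17°, λ = atan2(p_y, p_x) ≈ 3.65°.

≈ 48°N, 4°E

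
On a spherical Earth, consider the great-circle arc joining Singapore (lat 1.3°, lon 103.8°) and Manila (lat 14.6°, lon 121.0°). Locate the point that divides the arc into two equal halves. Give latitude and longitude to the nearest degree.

≈ lat 8°, lon 112°

From cos δ = sin φ₁ sin φ₂ + cos φ₁ cos φ₂ cos Δλ, the central angle is δ ≈ 0.377 rad (21.6°).
Interpolate at f = 1/2 with slerp weights a = sin((1−f)δ)/sin δ ≈ 0.509, b = sin(fδ)/sin δ ≈ 0.509.
p = a·p₁ + b·p₂ ≈ (-0.375, 0.916, 0.140); φ = arcsin(p_z) ≈ 8.04°, λ = atan2(p_y, p_x) ≈ 112.26°.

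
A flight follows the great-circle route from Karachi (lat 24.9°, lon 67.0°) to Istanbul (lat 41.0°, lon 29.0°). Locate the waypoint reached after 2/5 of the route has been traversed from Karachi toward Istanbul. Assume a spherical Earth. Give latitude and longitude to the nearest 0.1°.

≈ lat 32.7°, lon 53.5°

From cos δ = sin φ₁ sin φ₂ + cos φ₁ cos φ₂ cos Δλ, the central angle is δ ≈ 0.617 rad (35.3°).
Interpolate at f = 2/5 with slerp weights a = sin((1−f)δ)/sin δ ≈ 0.625, b = sin(fδ)/sin δ ≈ 0.422.
p = a·p₁ + b·p₂ ≈ (0.500, 0.677, 0.540); φ = arcsin(p_z) ≈ 32.70°, λ = atan2(p_y, p_x) ≈ 53.52°.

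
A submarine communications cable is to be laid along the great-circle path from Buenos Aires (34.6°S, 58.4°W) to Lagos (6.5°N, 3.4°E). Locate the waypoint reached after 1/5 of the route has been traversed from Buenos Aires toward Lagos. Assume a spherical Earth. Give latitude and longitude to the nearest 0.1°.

Convert each endpoint to a unit vector on the sphere (x = cos φ cos λ, y = cos φ sin λ, z = sin φ).
The central angle between the endpoints is δ = arccos(p₁·p₂) ≈ 1.243 rad (71.2°).
Interpolate at f = 1/5 with slerp weights a = sin((1−f)δ)/sin δ ≈ 0.886, b = sin(fδ)/sin δ ≈ 0.260.
p = a·p₁ + b·p₂ ≈ (0.640, -0.606, -0.473); φ = arcsin(p_z) ≈ -28.26°, λ = atan2(p_y, p_x) ≈ -43.43°.

≈ (28.3°S, 43.4°W)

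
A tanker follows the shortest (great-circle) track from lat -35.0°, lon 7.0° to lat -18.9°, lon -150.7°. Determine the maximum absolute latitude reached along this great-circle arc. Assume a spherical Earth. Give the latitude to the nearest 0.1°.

The great circle lies in the plane with unit normal n̂ = (p₁ × p₂)/|p₁ × p₂|.
Here n̂_z ≈ -0.347; the vertex latitude is φ_max = arccos|n̂_z| ≈ 69.7°.
Check via Clairaut: cos φ_max = |cos φ₁| · sin C = cos(35.0°)·sin(154.9°) ≈ 0.347, again giving ≈ 69.7°.

≈ -69.7°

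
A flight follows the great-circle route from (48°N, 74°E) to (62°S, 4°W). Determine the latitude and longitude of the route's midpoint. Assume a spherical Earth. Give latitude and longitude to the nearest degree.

≈ (9°S, 43°E)

Convert each endpoint to a unit vector on the sphere (x = cos φ cos λ, y = cos φ sin λ, z = sin φ).
The central angle between the endpoints is δ = arccos(p₁·p₂) ≈ 2.203 rad (126.2°).
Interpolate at f = 1/2 with slerp weights a = sin((1−f)δ)/sin δ ≈ 1.105, b = sin(fδ)/sin δ ≈ 1.105.
p = a·p₁ + b·p₂ ≈ (0.722, 0.675, -0.155); φ = arcsin(p_z) ≈ -8.89°, λ = atan2(p_y, p_x) ≈ 43.08°.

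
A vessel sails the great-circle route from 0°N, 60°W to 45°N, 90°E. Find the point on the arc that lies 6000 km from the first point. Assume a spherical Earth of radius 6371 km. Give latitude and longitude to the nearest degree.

From cos δ = sin φ₁ sin φ₂ + cos φ₁ cos φ₂ cos Δλ, the central angle is δ ≈ 2.230 rad (127.8°). The total great-circle distance is δ·R ≈ 2.230 × 6371 ≈ 14206 km, so the target fraction is f = 6000/14206 ≈ 0.422.
Interpolate at f ≈ 0.422 with slerp weights a = sin((1−f)δ)/sin δ ≈ 1.215, b = sin(fδ)/sin δ ≈ 1.023.
p = a·p₁ + b·p₂ ≈ (0.607, -0.329, 0.723); φ = arcsin(p_z) ≈ 46.32°, λ = atan2(p_y, p_x) ≈ -28.42°.

≈ 46°N, 28°W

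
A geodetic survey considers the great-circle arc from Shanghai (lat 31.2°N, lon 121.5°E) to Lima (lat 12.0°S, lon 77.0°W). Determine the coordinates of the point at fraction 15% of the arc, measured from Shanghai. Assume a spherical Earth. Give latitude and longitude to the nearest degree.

≈ lat 45°N, lon 145°E

Convert each endpoint to a unit vector on the sphere (x = cos φ cos λ, y = cos φ sin λ, z = sin φ).
The central angle between the endpoints is δ = arccos(p₁·p₂) ≈ 2.693 rad (154.3°).
Interpolate at f = 0.15 with slerp weights a = sin((1−f)δ)/sin δ ≈ 1.737, b = sin(fδ)/sin δ ≈ 0.907.
p = a·p₁ + b·p₂ ≈ (-0.577, 0.402, 0.711); φ = arcsin(p_z) ≈ 45.32°, λ = atan2(p_y, p_x) ≈ 145.09°.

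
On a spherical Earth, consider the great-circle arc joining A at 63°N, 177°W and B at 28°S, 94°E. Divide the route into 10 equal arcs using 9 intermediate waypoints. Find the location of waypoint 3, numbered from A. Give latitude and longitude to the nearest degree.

≈ 42°N, 136°E

Write both endpoints as unit vectors p₁, p₂ with components (cos φ cos λ, cos φ sin λ, sin φ).
The central angle between the endpoints is δ = arccos(p₁·p₂) ≈ 1.995 rad (114.3°).
Interpolate at f = 3/10 with slerp weights a = sin((1−f)δ)/sin δ ≈ 1.080, b = sin(fδ)/sin δ ≈ 0.618.
p = a·p₁ + b·p₂ ≈ (-0.528, 0.519, 0.673); φ = arcsin(p_z) ≈ 42.26°, λ = atan2(p_y, p_x) ≈ 135.50°.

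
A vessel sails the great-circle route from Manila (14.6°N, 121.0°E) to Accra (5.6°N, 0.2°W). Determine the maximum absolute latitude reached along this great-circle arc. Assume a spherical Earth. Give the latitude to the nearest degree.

≈ 21°N

The great circle lies in the plane with unit normal n̂ = (p₁ × p₂)/|p₁ × p₂|.
Here n̂_z ≈ -0.936; the vertex latitude is φ_max = arccos|n̂_z| ≈ 20.7°.
Check via Clairaut: cos φ_max = |cos φ₁| · sin C = cos(14.6°)·sin(75.2°) ≈ 0.936, again giving ≈ 20.7°.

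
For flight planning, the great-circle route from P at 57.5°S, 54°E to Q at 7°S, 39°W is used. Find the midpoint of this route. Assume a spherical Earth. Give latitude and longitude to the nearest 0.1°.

≈ 41.2°S, 9.9°W

From cos δ = sin φ₁ sin φ₂ + cos φ₁ cos φ₂ cos Δλ, the central angle is δ ≈ 1.496 rad (85.7°).
Interpolate at f = 1/2 with slerp weights a = sin((1−f)δ)/sin δ ≈ 0.682, b = sin(fδ)/sin δ ≈ 0.682.
p = a·p₁ + b·p₂ ≈ (0.741, -0.130, -0.658); φ = arcsin(p_z) ≈ -41.17°, λ = atan2(p_y, p_x) ≈ -9.91°.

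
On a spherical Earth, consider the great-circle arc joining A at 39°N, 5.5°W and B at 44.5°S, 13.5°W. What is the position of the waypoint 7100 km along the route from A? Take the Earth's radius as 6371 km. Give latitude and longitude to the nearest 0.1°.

Write both endpoints as unit vectors p₁, p₂ with components (cos φ cos λ, cos φ sin λ, sin φ).
The central angle between the endpoints is δ = arccos(p₁·p₂) ≈ 1.463 rad (83.8°). The total great-circle distance is δ·R ≈ 1.463 × 6371 ≈ 9319 km, so the target fraction is f = 7100/9319 ≈ 0.762.
Interpolate at f ≈ 0.762 with slerp weights a = sin((1−f)δ)/sin δ ≈ 0.343, b = sin(fδ)/sin δ ≈ 0.903.
p = a·p₁ + b·p₂ ≈ (0.892, -0.176, -0.417); φ = arcsin(p_z) ≈ -24.63°, λ = atan2(p_y, p_x) ≈ -11.16°.

≈ 24.6°S, 11.2°W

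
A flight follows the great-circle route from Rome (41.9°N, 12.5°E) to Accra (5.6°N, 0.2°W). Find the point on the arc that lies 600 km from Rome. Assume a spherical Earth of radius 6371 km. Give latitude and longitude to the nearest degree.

The haversine formula gives a central angle δ ≈ 0.664 rad (38.0°) between the endpoints. The total great-circle distance is δ·R ≈ 0.664 × 6371 ≈ 4228 km, so the target fraction is f = 600/4228 ≈ 0.142.
Interpolate at f ≈ 0.142 with slerp weights a = sin((1−f)δ)/sin δ ≈ 0.875, b = sin(fδ)/sin δ ≈ 0.153.
p = a·p₁ + b·p₂ ≈ (0.788, 0.140, 0.599); φ = arcsin(p_z) ≈ 36.83°, λ = atan2(p_y, p_x) ≈ 10.11°.

≈ 37°N, 10°E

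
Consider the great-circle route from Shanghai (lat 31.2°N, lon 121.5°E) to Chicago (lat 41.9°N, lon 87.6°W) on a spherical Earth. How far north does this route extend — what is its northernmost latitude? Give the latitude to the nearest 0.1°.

The great circle lies in the plane with unit normal n̂ = (p₁ × p₂)/|p₁ × p₂|.
Here n̂_z ≈ +0.317; the vertex latitude is φ_max = arccos|n̂_z| ≈ 71.5°.
Check via Clairaut: cos φ_max = |cos φ₁| · sin C = cos(31.2°)·sin(21.7°) ≈ 0.317, again giving ≈ 71.5°.

≈ 71.5°N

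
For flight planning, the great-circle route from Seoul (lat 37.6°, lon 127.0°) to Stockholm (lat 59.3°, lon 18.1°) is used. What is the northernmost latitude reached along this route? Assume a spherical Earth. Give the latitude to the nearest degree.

≈ 65°

The great circle lies in the plane with unit normal n̂ = (p₁ × p₂)/|p₁ × p₂|.
Here n̂_z ≈ -0.416; the vertex latitude is φ_max = arccos|n̂_z| ≈ 65.4°.
Check via Clairaut: cos φ_max = |cos φ₁| · sin C = cos(37.6°)·sin(31.7°) ≈ 0.416, again giving ≈ 65.4°.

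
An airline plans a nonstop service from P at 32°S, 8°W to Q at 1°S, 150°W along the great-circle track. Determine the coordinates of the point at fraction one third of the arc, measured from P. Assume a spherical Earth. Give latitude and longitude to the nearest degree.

≈ 46°S, 63°W

From cos δ = sin φ₁ sin φ₂ + cos φ₁ cos φ₂ cos Δλ, the central angle is δ ≈ 2.290 rad (131.2°).
Interpolate at f = 1/3 with slerp weights a = sin((1−f)δ)/sin δ ≈ 1.328, b = sin(fδ)/sin δ ≈ 0.919.
p = a·p₁ + b·p₂ ≈ (0.319, -0.616, -0.720); φ = arcsin(p_z) ≈ -46.04°, λ = atan2(p_y, p_x) ≈ -62.60°.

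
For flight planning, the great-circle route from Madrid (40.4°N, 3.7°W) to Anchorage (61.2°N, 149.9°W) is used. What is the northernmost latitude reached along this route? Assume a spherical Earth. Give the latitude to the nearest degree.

≈ 78°N

The great circle lies in the plane with unit normal n̂ = (p₁ × p₂)/|p₁ × p₂|.
Here n̂_z ≈ -0.212; the vertex latitude is φ_max = arccos|n̂_z| ≈ 77.8°.
Check via Clairaut: cos φ_max = |cos φ₁| · sin C = cos(40.4°)·sin(16.1°) ≈ 0.212, again giving ≈ 77.8°.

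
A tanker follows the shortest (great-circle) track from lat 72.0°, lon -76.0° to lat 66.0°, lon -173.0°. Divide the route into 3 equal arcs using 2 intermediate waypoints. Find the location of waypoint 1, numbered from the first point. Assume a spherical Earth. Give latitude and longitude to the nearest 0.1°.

≈ lat 76.1°, lon -111.9°

Convert each endpoint to a unit vector on the sphere (x = cos φ cos λ, y = cos φ sin λ, z = sin φ).
The central angle between the endpoints is δ = arccos(p₁·p₂) ≈ 0.548 rad (31.4°).
Interpolate at f = 1/3 with slerp weights a = sin((1−f)δ)/sin δ ≈ 0.686, b = sin(fδ)/sin δ ≈ 0.349.
p = a·p₁ + b·p₂ ≈ (-0.089, -0.223, 0.971); φ = arcsin(p_z) ≈ 76.10°, λ = atan2(p_y, p_x) ≈ -111.88°.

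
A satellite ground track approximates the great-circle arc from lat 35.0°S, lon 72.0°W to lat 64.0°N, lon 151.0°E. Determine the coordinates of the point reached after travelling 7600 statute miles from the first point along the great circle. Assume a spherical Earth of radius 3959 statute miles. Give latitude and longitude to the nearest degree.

Convert each endpoint to a unit vector on the sphere (x = cos φ cos λ, y = cos φ sin λ, z = sin φ).
The central angle between the endpoints is δ = arccos(p₁·p₂) ≈ 2.463 rad (141.1°). The total great-circle distance is δ·R ≈ 2.463 × 3959 ≈ 9749 mi, so the target fraction is f = 7600/9749 ≈ 0.780.
Interpolate at f ≈ 0.780 with slerp weights a = sin((1−f)δ)/sin δ ≈ 0.822, b = sin(fδ)/sin δ ≈ 1.496.
p = a·p₁ + b·p₂ ≈ (-0.365, -0.323, 0.873); φ = arcsin(p_z) ≈ 60.82°, λ = atan2(p_y, p_x) ≈ -138.55°.

≈ lat 61°N, lon 139°W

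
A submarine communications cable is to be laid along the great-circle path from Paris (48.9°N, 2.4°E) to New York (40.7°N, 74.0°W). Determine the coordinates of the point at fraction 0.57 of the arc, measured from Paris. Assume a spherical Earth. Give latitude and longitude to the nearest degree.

≈ 51°N, 45°W

The haversine formula gives a central angle δ ≈ 0.917 rad (52.5°) between the endpoints.
Interpolate at f = 0.57 with slerp weights a = sin((1−f)δ)/sin δ ≈ 0.484, b = sin(fδ)/sin δ ≈ 0.629.
p = a·p₁ + b·p₂ ≈ (0.449, -0.445, 0.775); φ = arcsin(p_z) ≈ 50.78°, λ = atan2(p_y, p_x) ≈ -44.73°.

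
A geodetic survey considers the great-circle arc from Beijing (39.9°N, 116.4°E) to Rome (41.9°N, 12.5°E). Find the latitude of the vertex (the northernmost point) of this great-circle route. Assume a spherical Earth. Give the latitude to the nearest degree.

≈ 55°N

The great circle lies in the plane with unit normal n̂ = (p₁ × p₂)/|p₁ × p₂|.
Here n̂_z ≈ -0.579; the vertex latitude is φ_max = arccos|n̂_z| ≈ 54.6°.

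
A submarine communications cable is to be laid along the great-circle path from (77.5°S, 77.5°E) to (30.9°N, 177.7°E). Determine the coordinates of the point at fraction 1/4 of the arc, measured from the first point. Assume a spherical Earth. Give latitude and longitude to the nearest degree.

≈ (58°S, 150°E)

Write both endpoints as unit vectors p₁, p₂ with components (cos φ cos λ, cos φ sin λ, sin φ).
The central angle between the endpoints is δ = arccos(p₁·p₂) ≈ 2.134 rad (122.3°).
Interpolate at f = 1/4 with slerp weights a = sin((1−f)δ)/sin δ ≈ 1.182, b = sin(fδ)/sin δ ≈ 0.602.
p = a·p₁ + b·p₂ ≈ (-0.460, 0.271, -0.845); φ = arcsin(p_z) ≈ -57.72°, λ = atan2(p_y, p_x) ≈ 149.56°.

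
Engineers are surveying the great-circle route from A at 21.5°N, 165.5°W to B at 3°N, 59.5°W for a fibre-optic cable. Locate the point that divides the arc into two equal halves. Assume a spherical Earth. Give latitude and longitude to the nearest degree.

Convert each endpoint to a unit vector on the sphere (x = cos φ cos λ, y = cos φ sin λ, z = sin φ).
The central angle between the endpoints is δ = arccos(p₁·p₂) ≈ 1.810 rad (103.7°).
Interpolate at f = 1/2 with slerp weights a = sin((1−f)δ)/sin δ ≈ 0.809, b = sin(fδ)/sin δ ≈ 0.809.
p = a·p₁ + b·p₂ ≈ (-0.319, -0.885, 0.339); φ = arcsin(p_z) ≈ 19.82°, λ = atan2(p_y, p_x) ≈ -109.81°.

≈ 20°N, 110°W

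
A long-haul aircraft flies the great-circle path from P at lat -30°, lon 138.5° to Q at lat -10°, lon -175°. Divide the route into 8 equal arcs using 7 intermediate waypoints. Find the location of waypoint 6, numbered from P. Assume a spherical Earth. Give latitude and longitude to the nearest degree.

≈ lat -16°, lon 174°

Write both endpoints as unit vectors p₁, p₂ with components (cos φ cos λ, cos φ sin λ, sin φ).
The central angle between the endpoints is δ = arccos(p₁·p₂) ≈ 0.831 rad (47.6°).
Interpolate at f = 6/8 with slerp weights a = sin((1−f)δ)/sin δ ≈ 0.279, b = sin(fδ)/sin δ ≈ 0.790.
p = a·p₁ + b·p₂ ≈ (-0.956, 0.092, -0.277); φ = arcsin(p_z) ≈ -16.07°, λ = atan2(p_y, p_x) ≈ 174.48°.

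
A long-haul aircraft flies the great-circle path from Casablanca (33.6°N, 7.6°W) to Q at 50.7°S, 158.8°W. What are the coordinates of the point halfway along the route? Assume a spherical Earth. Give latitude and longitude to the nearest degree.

Write both endpoints as unit vectors p₁, p₂ with components (cos φ cos λ, cos φ sin λ, sin φ).
The central angle between the endpoints is δ = arccos(p₁·p₂) ≈ 2.669 rad (152.9°).
Interpolate at f = 1/2 with slerp weights a = sin((1−f)δ)/sin δ ≈ 2.137, b = sin(fδ)/sin δ ≈ 2.137.
p = a·p₁ + b·p₂ ≈ (0.502, -0.725, -0.471); φ = arcsin(p_z) ≈ -28.11°, λ = atan2(p_y, p_x) ≈ -55.28°.

≈ 28°S, 55°W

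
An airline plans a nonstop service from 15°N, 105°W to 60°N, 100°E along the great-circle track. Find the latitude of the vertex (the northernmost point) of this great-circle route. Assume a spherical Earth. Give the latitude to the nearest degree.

The great circle lies in the plane with unit normal n̂ = (p₁ × p₂)/|p₁ × p₂|.
Here n̂_z ≈ -0.209; the vertex latitude is φ_max = arccos|n̂_z| ≈ 77.9°.
Check via Clairaut: cos φ_max = |cos φ₁| · sin C = cos(15.0°)·sin(12.5°) ≈ 0.209, again giving ≈ 77.9°.

≈ 78°N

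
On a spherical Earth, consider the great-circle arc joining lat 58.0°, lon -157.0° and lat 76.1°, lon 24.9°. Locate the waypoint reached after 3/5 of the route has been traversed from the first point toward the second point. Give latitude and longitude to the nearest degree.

≈ lat 86°, lon -161°

Convert each endpoint to a unit vector on the sphere (x = cos φ cos λ, y = cos φ sin λ, z = sin φ).
The central angle between the endpoints is δ = arccos(p₁·p₂) ≈ 0.801 rad (45.9°).
Interpolate at f = 3/5 with slerp weights a = sin((1−f)δ)/sin δ ≈ 0.439, b = sin(fδ)/sin δ ≈ 0.644.
p = a·p₁ + b·p₂ ≈ (-0.074, -0.026, 0.997); φ = arcsin(p_z) ≈ 85.53°, λ = atan2(p_y, p_x) ≈ -160.77°.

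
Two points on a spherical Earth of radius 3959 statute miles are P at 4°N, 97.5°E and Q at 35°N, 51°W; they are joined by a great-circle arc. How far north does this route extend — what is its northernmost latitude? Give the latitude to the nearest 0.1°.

The great circle lies in the plane with unit normal n̂ = (p₁ × p₂)/|p₁ × p₂|.
Here n̂_z ≈ -0.566; the vertex latitude is φ_max = arccos|n̂_z| ≈ 55.5°.
Check via Clairaut: cos φ_max = |cos φ₁| · sin C = cos(4.0°)·sin(34.6°) ≈ 0.566, again giving ≈ 55.5°.

≈ 55.5°N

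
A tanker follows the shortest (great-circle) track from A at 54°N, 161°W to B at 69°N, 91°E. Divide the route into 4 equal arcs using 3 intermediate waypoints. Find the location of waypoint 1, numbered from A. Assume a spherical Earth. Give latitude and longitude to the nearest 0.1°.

Write both endpoints as unit vectors p₁, p₂ with components (cos φ cos λ, cos φ sin λ, sin φ).
The central angle between the endpoints is δ = arccos(p₁·p₂) ≈ 0.809 rad (46.4°).
Interpolate at f = 1/4 with slerp weights a = sin((1−f)δ)/sin δ ≈ 0.788, b = sin(fδ)/sin δ ≈ 0.278.
p = a·p₁ + b·p₂ ≈ (-0.440, -0.051, 0.897); φ = arcsin(p_z) ≈ 63.73°, λ = atan2(p_y, p_x) ≈ -173.34°.

≈ 63.7°N, 173.3°W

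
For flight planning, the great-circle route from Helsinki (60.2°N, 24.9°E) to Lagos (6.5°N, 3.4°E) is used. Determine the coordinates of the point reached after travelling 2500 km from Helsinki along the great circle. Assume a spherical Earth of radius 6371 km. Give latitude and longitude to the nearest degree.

≈ 39°N, 12°E

Write both endpoints as unit vectors p₁, p₂ with components (cos φ cos λ, cos φ sin λ, sin φ).
The central angle between the endpoints is δ = arccos(p₁·p₂) ≈ 0.979 rad (56.1°). The total great-circle distance is δ·R ≈ 0.979 × 6371 ≈ 6239 km, so the target fraction is f = 2500/6239 ≈ 0.401.
Interpolate at f ≈ 0.401 with slerp weights a = sin((1−f)δ)/sin δ ≈ 0.667, b = sin(fδ)/sin δ ≈ 0.461.
p = a·p₁ + b·p₂ ≈ (0.758, 0.167, 0.631); φ = arcsin(p_z) ≈ 39.13°, λ = atan2(p_y, p_x) ≈ 12.41°.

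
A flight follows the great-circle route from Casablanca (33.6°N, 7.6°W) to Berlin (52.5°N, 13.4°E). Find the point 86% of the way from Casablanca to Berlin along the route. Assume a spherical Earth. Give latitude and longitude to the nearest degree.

≈ (50°N, 10°E)

From cos δ = sin φ₁ sin φ₂ + cos φ₁ cos φ₂ cos Δλ, the central angle is δ ≈ 0.422 rad (24.2°).
Interpolate at f = 0.86 with slerp weights a = sin((1−f)δ)/sin δ ≈ 0.144, b = sin(fδ)/sin δ ≈ 0.867.
p = a·p₁ + b·p₂ ≈ (0.632, 0.106, 0.767); φ = arcsin(p_z) ≈ 50.12°, λ = atan2(p_y, p_x) ≈ 9.55°.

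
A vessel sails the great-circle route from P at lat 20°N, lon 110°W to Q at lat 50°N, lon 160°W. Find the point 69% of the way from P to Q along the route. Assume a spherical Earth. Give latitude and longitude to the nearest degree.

From cos δ = sin φ₁ sin φ₂ + cos φ₁ cos φ₂ cos Δλ, the central angle is δ ≈ 0.863 rad (49.4°).
Interpolate at f = 0.69 with slerp weights a = sin((1−f)δ)/sin δ ≈ 0.348, b = sin(fδ)/sin δ ≈ 0.738.
p = a·p₁ + b·p₂ ≈ (-0.558, -0.470, 0.684); φ = arcsin(p_z) ≈ 43.20°, λ = atan2(p_y, p_x) ≈ -139.91°.

≈ lat 43°N, lon 140°W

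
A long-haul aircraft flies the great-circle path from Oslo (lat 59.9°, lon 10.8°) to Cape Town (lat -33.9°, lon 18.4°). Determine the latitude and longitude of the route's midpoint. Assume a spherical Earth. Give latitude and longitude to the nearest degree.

≈ lat 13°, lon 16°

Write both endpoints as unit vectors p₁, p₂ with components (cos φ cos λ, cos φ sin λ, sin φ).
The central angle between the endpoints is δ = arccos(p₁·p₂) ≈ 1.641 rad (94.0°).
Interpolate at f = 1/2 with slerp weights a = sin((1−f)δ)/sin δ ≈ 0.733, b = sin(fδ)/sin δ ≈ 0.733.
p = a·p₁ + b·p₂ ≈ (0.939, 0.261, 0.225); φ = arcsin(p_z) ≈ 13.03°, λ = atan2(p_y, p_x) ≈ 15.54°.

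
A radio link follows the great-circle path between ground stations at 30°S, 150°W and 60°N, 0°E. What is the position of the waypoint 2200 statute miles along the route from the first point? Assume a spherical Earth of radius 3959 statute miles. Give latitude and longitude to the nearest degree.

The haversine formula gives a central angle δ ≈ 2.512 rad (143.9°) between the endpoints. The total great-circle distance is δ·R ≈ 2.512 × 3959 ≈ 9943 mi, so the target fraction is f = 2200/9943 ≈ 0.221.
Interpolate at f ≈ 0.221 with slerp weights a = sin((1−f)δ)/sin δ ≈ 1.573, b = sin(fδ)/sin δ ≈ 0.895.
p = a·p₁ + b·p₂ ≈ (-0.732, -0.681, -0.011); φ = arcsin(p_z) ≈ -0.63°, λ = atan2(p_y, p_x) ≈ -137.06°.

≈ 1°S, 137°W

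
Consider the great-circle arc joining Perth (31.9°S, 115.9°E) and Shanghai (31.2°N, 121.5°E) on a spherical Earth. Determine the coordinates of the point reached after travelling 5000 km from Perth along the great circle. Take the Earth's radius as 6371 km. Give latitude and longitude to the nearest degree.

The haversine formula gives a central angle δ ≈ 1.105 rad (63.3°) between the endpoints. The total great-circle distance is δ·R ≈ 1.105 × 6371 ≈ 7041 km, so the target fraction is f = 5000/7041 ≈ 0.710.
Interpolate at f ≈ 0.710 with slerp weights a = sin((1−f)δ)/sin δ ≈ 0.352, b = sin(fδ)/sin δ ≈ 0.791.
p = a·p₁ + b·p₂ ≈ (-0.484, 0.846, 0.223); φ = arcsin(p_z) ≈ 12.91°, λ = atan2(p_y, p_x) ≈ 119.78°.

≈ 13°N, 120°E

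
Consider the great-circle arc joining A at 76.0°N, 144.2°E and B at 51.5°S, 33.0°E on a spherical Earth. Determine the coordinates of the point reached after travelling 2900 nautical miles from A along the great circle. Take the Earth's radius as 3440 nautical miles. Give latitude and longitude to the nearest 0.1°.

Convert each endpoint to a unit vector on the sphere (x = cos φ cos λ, y = cos φ sin λ, z = sin φ).
The central angle between the endpoints is δ = arccos(p₁·p₂) ≈ 2.521 rad (144.5°). The total great-circle distance is δ·R ≈ 2.521 × 3440 ≈ 8674 nmi, so the target fraction is f = 2900/8674 ≈ 0.334.
Interpolate at f ≈ 0.334 with slerp weights a = sin((1−f)δ)/sin δ ≈ 1.711, b = sin(fδ)/sin δ ≈ 1.285.
p = a·p₁ + b·p₂ ≈ (0.335, 0.678, 0.654); φ = arcsin(p_z) ≈ 40.88°, λ = atan2(p_y, p_x) ≈ 63.69°.

≈ 40.9°N, 63.7°E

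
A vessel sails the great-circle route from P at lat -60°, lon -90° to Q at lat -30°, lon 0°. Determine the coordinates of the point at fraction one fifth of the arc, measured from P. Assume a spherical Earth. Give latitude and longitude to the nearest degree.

Convert each endpoint to a unit vector on the sphere (x = cos φ cos λ, y = cos φ sin λ, z = sin φ).
The central angle between the endpoints is δ = arccos(p₁·p₂) ≈ 1.123 rad (64.3°).
Interpolate at f = 1/5 with slerp weights a = sin((1−f)δ)/sin δ ≈ 0.868, b = sin(fδ)/sin δ ≈ 0.247.
p = a·p₁ + b·p₂ ≈ (0.214, -0.434, -0.875); φ = arcsin(p_z) ≈ -61.06°, λ = atan2(p_y, p_x) ≈ -63.75°.

≈ lat -61°, lon -64°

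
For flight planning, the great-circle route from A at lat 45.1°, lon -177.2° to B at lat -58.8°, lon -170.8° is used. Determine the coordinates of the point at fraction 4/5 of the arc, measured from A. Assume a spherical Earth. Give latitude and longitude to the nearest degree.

The haversine formula gives a central angle δ ≈ 1.816 rad (104.0°) between the endpoints.
Interpolate at f = 4/5 with slerp weights a = sin((1−f)δ)/sin δ ≈ 0.366, b = sin(fδ)/sin δ ≈ 1.024.
p = a·p₁ + b·p₂ ≈ (-0.782, -0.097, -0.616); φ = arcsin(p_z) ≈ -38.04°, λ = atan2(p_y, p_x) ≈ -172.90°.

≈ lat -38°, lon -173°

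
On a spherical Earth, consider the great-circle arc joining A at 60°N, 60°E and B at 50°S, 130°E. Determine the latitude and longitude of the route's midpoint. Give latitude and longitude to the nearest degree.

≈ 6°N, 100°E

Convert each endpoint to a unit vector on the sphere (x = cos φ cos λ, y = cos φ sin λ, z = sin φ).
The central angle between the endpoints is δ = arccos(p₁·p₂) ≈ 2.157 rad (123.6°).
Interpolate at f = 1/2 with slerp weights a = sin((1−f)δ)/sin δ ≈ 1.058, b = sin(fδ)/sin δ ≈ 1.058.
p = a·p₁ + b·p₂ ≈ (-0.173, 0.979, 0.106); φ = arcsin(p_z) ≈ 6.07°, λ = atan2(p_y, p_x) ≈ 100.00°.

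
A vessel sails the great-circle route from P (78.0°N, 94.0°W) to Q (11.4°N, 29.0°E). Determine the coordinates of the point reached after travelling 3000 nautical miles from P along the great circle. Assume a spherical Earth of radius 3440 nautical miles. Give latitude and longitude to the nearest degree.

≈ (46°N, 21°E)

Convert each endpoint to a unit vector on the sphere (x = cos φ cos λ, y = cos φ sin λ, z = sin φ).
The central angle between the endpoints is δ = arccos(p₁·p₂) ≈ 1.488 rad (85.3°). The total great-circle distance is δ·R ≈ 1.488 × 3440 ≈ 5120 nmi, so the target fraction is f = 3000/5120 ≈ 0.586.
Interpolate at f ≈ 0.586 with slerp weights a = sin((1−f)δ)/sin δ ≈ 0.580, b = sin(fδ)/sin δ ≈ 0.768.
p = a·p₁ + b·p₂ ≈ (0.650, 0.245, 0.719); φ = arcsin(p_z) ≈ 45.98°, λ = atan2(p_y, p_x) ≈ 20.63°.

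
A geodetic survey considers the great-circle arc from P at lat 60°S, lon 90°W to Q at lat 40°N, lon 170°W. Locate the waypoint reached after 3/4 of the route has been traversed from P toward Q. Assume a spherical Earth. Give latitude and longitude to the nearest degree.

Write both endpoints as unit vectors p₁, p₂ with components (cos φ cos λ, cos φ sin λ, sin φ).
The central angle between the endpoints is δ = arccos(p₁·p₂) ≈ 2.083 rad (119.4°).
Interpolate at f = 3/4 with slerp weights a = sin((1−f)δ)/sin δ ≈ 0.571, b = sin(fδ)/sin δ ≈ 1.147.
p = a·p₁ + b·p₂ ≈ (-0.865, -0.438, 0.243); φ = arcsin(p_z) ≈ 14.07°, λ = atan2(p_y, p_x) ≈ -153.16°.

≈ lat 14°N, lon 153°W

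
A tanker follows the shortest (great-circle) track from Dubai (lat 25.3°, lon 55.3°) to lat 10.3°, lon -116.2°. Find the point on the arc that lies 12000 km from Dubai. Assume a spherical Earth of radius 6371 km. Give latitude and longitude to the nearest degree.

The haversine formula gives a central angle δ ≈ 2.504 rad (143.4°) between the endpoints. The total great-circle distance is δ·R ≈ 2.504 × 6371 ≈ 15951 km, so the target fraction is f = 12000/15951 ≈ 0.752.
Interpolate at f ≈ 0.752 with slerp weights a = sin((1−f)δ)/sin δ ≈ 0.976, b = sin(fδ)/sin δ ≈ 1.598.
p = a·p₁ + b·p₂ ≈ (-0.192, -0.685, 0.703); φ = arcsin(p_z) ≈ 44.64°, λ = atan2(p_y, p_x) ≈ -105.64°.

≈ lat 45°, lon -106°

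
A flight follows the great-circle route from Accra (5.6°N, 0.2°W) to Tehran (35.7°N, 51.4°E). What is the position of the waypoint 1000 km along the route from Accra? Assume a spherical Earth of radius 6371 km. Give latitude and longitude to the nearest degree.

≈ (11°N, 7°E)

Write both endpoints as unit vectors p₁, p₂ with components (cos φ cos λ, cos φ sin λ, sin φ).
The central angle between the endpoints is δ = arccos(p₁·p₂) ≈ 0.978 rad (56.0°). The total great-circle distance is δ·R ≈ 0.978 × 6371 ≈ 6229 km, so the target fraction is f = 1000/6229 ≈ 0.161.
Interpolate at f ≈ 0.161 with slerp weights a = sin((1−f)δ)/sin δ ≈ 0.882, b = sin(fδ)/sin δ ≈ 0.189.
p = a·p₁ + b·p₂ ≈ (0.974, 0.117, 0.196); φ = arcsin(p_z) ≈ 11.31°, λ = atan2(p_y, p_x) ≈ 6.83°.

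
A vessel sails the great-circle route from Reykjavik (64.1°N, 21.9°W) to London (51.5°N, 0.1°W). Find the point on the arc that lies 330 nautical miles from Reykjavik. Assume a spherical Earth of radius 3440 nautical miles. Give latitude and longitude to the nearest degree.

The haversine formula gives a central angle δ ≈ 0.296 rad (17.0°) between the endpoints. The total great-circle distance is δ·R ≈ 0.296 × 3440 ≈ 1019 nmi, so the target fraction is f = 330/1019 ≈ 0.324.
Interpolate at f ≈ 0.324 with slerp weights a = sin((1−f)δ)/sin δ ≈ 0.681, b = sin(fδ)/sin δ ≈ 0.328.
p = a·p₁ + b·p₂ ≈ (0.481, -0.111, 0.870); φ = arcsin(p_z) ≈ 60.45°, λ = atan2(p_y, p_x) ≈ -13.05°.

≈ (60°N, 13°W)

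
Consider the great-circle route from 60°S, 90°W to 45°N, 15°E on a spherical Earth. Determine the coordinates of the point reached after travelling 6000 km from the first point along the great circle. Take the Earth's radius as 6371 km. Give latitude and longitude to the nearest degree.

≈ 23°S, 32°W

Convert each endpoint to a unit vector on the sphere (x = cos φ cos λ, y = cos φ sin λ, z = sin φ).
The central angle between the endpoints is δ = arccos(p₁·p₂) ≈ 2.352 rad (134.7°). The total great-circle distance is δ·R ≈ 2.352 × 6371 ≈ 14982 km, so the target fraction is f = 6000/14982 ≈ 0.400.
Interpolate at f ≈ 0.400 with slerp weights a = sin((1−f)δ)/sin δ ≈ 1.390, b = sin(fδ)/sin δ ≈ 1.138.
p = a·p₁ + b·p₂ ≈ (0.778, -0.486, -0.399); φ = arcsin(p_z) ≈ -23.49°, λ = atan2(p_y, p_x) ≈ -32.03°.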